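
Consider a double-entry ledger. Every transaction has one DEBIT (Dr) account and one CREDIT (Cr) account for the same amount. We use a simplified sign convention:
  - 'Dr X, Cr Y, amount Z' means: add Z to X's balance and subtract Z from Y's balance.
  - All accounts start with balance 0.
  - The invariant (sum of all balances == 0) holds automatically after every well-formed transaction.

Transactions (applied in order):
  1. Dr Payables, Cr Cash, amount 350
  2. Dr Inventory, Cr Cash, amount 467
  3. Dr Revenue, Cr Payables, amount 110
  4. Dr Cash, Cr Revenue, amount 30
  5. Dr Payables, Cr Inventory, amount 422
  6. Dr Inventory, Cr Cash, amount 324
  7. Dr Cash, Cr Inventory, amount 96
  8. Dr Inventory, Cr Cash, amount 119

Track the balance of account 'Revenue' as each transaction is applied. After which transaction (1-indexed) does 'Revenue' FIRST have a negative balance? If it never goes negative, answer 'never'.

Answer: never

Derivation:
After txn 1: Revenue=0
After txn 2: Revenue=0
After txn 3: Revenue=110
After txn 4: Revenue=80
After txn 5: Revenue=80
After txn 6: Revenue=80
After txn 7: Revenue=80
After txn 8: Revenue=80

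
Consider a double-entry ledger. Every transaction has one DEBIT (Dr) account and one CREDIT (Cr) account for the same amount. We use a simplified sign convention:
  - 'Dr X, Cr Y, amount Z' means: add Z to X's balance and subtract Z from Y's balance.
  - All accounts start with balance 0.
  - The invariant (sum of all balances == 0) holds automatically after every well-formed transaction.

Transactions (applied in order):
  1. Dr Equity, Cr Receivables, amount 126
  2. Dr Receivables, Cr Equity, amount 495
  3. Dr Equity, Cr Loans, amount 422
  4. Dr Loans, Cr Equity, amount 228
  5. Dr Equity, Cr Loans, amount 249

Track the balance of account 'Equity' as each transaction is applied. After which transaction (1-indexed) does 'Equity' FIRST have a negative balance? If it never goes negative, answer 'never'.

Answer: 2

Derivation:
After txn 1: Equity=126
After txn 2: Equity=-369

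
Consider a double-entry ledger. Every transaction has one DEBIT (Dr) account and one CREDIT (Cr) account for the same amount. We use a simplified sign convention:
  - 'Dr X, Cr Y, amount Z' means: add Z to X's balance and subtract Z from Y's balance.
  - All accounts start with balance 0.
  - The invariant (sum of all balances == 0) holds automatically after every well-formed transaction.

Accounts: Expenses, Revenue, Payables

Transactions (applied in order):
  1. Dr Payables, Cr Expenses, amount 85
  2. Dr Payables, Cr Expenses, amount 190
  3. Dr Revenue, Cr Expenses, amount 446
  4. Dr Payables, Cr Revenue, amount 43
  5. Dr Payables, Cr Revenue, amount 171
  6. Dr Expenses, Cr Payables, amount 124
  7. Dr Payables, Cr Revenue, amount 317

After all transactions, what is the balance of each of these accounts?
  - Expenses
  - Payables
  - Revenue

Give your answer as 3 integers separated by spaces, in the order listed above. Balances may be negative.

After txn 1 (Dr Payables, Cr Expenses, amount 85): Expenses=-85 Payables=85
After txn 2 (Dr Payables, Cr Expenses, amount 190): Expenses=-275 Payables=275
After txn 3 (Dr Revenue, Cr Expenses, amount 446): Expenses=-721 Payables=275 Revenue=446
After txn 4 (Dr Payables, Cr Revenue, amount 43): Expenses=-721 Payables=318 Revenue=403
After txn 5 (Dr Payables, Cr Revenue, amount 171): Expenses=-721 Payables=489 Revenue=232
After txn 6 (Dr Expenses, Cr Payables, amount 124): Expenses=-597 Payables=365 Revenue=232
After txn 7 (Dr Payables, Cr Revenue, amount 317): Expenses=-597 Payables=682 Revenue=-85

Answer: -597 682 -85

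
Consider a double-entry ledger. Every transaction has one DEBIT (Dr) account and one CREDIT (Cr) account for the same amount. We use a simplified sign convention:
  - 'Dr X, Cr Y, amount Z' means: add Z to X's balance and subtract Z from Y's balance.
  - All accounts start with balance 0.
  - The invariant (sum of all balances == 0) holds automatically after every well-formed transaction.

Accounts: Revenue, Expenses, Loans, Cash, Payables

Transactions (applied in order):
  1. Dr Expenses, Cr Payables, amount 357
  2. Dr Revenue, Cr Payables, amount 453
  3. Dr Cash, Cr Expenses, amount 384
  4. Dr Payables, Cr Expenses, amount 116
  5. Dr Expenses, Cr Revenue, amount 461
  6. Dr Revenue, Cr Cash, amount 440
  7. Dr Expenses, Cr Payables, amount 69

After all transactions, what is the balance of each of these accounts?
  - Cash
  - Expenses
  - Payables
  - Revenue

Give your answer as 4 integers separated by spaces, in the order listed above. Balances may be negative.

After txn 1 (Dr Expenses, Cr Payables, amount 357): Expenses=357 Payables=-357
After txn 2 (Dr Revenue, Cr Payables, amount 453): Expenses=357 Payables=-810 Revenue=453
After txn 3 (Dr Cash, Cr Expenses, amount 384): Cash=384 Expenses=-27 Payables=-810 Revenue=453
After txn 4 (Dr Payables, Cr Expenses, amount 116): Cash=384 Expenses=-143 Payables=-694 Revenue=453
After txn 5 (Dr Expenses, Cr Revenue, amount 461): Cash=384 Expenses=318 Payables=-694 Revenue=-8
After txn 6 (Dr Revenue, Cr Cash, amount 440): Cash=-56 Expenses=318 Payables=-694 Revenue=432
After txn 7 (Dr Expenses, Cr Payables, amount 69): Cash=-56 Expenses=387 Payables=-763 Revenue=432

Answer: -56 387 -763 432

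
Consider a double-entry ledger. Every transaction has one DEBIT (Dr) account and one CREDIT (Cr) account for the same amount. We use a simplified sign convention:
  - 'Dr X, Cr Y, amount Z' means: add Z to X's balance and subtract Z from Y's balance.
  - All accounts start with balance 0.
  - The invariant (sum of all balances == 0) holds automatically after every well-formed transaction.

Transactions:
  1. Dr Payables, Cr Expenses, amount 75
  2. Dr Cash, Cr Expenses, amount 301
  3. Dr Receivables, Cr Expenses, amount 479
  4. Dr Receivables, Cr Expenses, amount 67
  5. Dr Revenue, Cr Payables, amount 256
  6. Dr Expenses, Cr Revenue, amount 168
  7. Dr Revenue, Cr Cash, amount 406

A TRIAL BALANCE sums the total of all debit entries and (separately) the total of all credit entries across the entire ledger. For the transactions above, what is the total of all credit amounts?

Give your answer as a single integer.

Txn 1: credit+=75
Txn 2: credit+=301
Txn 3: credit+=479
Txn 4: credit+=67
Txn 5: credit+=256
Txn 6: credit+=168
Txn 7: credit+=406
Total credits = 1752

Answer: 1752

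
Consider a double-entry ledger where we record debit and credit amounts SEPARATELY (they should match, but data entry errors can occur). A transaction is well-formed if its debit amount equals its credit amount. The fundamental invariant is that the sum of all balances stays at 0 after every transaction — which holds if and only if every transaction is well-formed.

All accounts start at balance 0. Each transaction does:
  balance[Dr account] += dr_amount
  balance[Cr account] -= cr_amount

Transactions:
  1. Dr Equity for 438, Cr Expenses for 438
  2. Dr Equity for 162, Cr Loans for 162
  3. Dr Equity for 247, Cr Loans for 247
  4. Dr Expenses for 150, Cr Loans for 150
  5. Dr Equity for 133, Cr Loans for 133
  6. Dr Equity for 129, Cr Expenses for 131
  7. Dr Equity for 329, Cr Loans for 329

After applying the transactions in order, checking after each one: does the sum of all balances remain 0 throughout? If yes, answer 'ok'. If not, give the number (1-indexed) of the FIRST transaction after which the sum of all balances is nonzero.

Answer: 6

Derivation:
After txn 1: dr=438 cr=438 sum_balances=0
After txn 2: dr=162 cr=162 sum_balances=0
After txn 3: dr=247 cr=247 sum_balances=0
After txn 4: dr=150 cr=150 sum_balances=0
After txn 5: dr=133 cr=133 sum_balances=0
After txn 6: dr=129 cr=131 sum_balances=-2
After txn 7: dr=329 cr=329 sum_balances=-2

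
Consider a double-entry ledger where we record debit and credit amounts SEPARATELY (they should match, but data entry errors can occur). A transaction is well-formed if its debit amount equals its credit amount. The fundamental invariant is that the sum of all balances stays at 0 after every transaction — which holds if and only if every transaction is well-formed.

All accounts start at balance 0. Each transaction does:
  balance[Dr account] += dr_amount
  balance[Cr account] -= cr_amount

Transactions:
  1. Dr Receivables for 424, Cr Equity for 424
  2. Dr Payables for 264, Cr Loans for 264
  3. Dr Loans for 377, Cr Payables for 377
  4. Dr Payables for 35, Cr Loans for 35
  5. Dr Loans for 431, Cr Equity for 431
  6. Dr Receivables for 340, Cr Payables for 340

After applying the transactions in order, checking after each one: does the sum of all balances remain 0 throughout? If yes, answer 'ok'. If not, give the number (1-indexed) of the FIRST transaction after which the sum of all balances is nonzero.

After txn 1: dr=424 cr=424 sum_balances=0
After txn 2: dr=264 cr=264 sum_balances=0
After txn 3: dr=377 cr=377 sum_balances=0
After txn 4: dr=35 cr=35 sum_balances=0
After txn 5: dr=431 cr=431 sum_balances=0
After txn 6: dr=340 cr=340 sum_balances=0

Answer: ok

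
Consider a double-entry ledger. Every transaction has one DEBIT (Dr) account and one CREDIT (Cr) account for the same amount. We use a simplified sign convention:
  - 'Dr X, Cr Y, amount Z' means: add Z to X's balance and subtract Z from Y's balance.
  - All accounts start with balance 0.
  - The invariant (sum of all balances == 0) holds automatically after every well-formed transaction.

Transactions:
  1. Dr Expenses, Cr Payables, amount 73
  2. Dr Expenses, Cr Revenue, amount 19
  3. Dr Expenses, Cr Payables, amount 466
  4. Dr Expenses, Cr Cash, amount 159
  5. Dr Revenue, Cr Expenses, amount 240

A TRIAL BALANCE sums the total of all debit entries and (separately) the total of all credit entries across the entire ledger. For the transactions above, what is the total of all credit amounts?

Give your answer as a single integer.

Answer: 957

Derivation:
Txn 1: credit+=73
Txn 2: credit+=19
Txn 3: credit+=466
Txn 4: credit+=159
Txn 5: credit+=240
Total credits = 957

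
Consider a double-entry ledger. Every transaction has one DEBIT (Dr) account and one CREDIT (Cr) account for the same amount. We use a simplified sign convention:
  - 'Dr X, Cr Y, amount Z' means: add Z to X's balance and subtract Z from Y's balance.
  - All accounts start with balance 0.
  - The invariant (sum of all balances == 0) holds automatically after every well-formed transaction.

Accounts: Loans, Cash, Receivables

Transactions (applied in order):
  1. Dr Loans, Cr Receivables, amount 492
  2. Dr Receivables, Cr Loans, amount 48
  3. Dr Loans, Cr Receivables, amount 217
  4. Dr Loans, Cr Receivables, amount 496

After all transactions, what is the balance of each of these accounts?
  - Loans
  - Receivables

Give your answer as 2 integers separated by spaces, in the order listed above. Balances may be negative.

Answer: 1157 -1157

Derivation:
After txn 1 (Dr Loans, Cr Receivables, amount 492): Loans=492 Receivables=-492
After txn 2 (Dr Receivables, Cr Loans, amount 48): Loans=444 Receivables=-444
After txn 3 (Dr Loans, Cr Receivables, amount 217): Loans=661 Receivables=-661
After txn 4 (Dr Loans, Cr Receivables, amount 496): Loans=1157 Receivables=-1157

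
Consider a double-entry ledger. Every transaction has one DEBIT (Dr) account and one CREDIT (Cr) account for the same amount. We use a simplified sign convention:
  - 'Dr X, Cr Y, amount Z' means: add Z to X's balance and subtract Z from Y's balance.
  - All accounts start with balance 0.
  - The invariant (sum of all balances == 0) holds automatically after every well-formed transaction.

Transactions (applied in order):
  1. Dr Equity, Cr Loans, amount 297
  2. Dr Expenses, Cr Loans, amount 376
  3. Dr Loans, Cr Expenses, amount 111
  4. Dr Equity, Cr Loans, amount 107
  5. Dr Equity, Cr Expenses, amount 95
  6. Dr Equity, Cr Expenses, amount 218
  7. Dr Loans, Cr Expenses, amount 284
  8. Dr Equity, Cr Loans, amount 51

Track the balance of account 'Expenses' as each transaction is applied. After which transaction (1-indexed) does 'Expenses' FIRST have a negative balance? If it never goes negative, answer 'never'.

After txn 1: Expenses=0
After txn 2: Expenses=376
After txn 3: Expenses=265
After txn 4: Expenses=265
After txn 5: Expenses=170
After txn 6: Expenses=-48

Answer: 6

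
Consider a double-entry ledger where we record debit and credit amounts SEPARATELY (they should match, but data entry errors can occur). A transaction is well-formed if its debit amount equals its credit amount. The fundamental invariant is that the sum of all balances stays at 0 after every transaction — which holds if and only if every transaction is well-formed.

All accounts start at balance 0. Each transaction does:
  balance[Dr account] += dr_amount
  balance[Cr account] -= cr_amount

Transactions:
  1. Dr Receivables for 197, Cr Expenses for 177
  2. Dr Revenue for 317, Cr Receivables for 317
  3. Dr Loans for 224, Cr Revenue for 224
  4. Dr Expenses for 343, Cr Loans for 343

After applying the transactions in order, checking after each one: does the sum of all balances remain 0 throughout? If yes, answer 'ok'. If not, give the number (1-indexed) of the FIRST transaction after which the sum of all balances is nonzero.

After txn 1: dr=197 cr=177 sum_balances=20
After txn 2: dr=317 cr=317 sum_balances=20
After txn 3: dr=224 cr=224 sum_balances=20
After txn 4: dr=343 cr=343 sum_balances=20

Answer: 1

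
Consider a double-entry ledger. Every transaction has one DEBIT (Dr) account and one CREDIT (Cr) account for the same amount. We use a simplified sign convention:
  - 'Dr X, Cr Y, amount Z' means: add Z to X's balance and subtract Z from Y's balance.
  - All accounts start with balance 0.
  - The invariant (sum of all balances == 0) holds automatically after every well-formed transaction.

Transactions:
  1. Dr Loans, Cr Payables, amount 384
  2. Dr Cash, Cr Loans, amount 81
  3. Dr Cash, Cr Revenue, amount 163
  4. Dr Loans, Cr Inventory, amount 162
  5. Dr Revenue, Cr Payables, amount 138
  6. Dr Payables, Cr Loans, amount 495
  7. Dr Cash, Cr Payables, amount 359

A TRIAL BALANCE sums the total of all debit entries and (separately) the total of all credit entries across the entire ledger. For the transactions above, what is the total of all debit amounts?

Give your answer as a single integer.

Answer: 1782

Derivation:
Txn 1: debit+=384
Txn 2: debit+=81
Txn 3: debit+=163
Txn 4: debit+=162
Txn 5: debit+=138
Txn 6: debit+=495
Txn 7: debit+=359
Total debits = 1782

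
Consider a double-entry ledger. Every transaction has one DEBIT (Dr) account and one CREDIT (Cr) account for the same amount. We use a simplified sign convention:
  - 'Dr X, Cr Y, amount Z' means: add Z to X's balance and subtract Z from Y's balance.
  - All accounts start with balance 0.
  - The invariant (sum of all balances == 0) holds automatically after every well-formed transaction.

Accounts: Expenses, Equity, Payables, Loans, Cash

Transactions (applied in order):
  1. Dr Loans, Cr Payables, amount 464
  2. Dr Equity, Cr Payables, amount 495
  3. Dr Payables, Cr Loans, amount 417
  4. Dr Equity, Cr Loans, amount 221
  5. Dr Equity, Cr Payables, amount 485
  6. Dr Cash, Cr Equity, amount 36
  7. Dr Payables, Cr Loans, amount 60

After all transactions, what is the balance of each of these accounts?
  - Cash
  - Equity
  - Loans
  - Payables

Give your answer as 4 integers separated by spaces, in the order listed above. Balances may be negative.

Answer: 36 1165 -234 -967

Derivation:
After txn 1 (Dr Loans, Cr Payables, amount 464): Loans=464 Payables=-464
After txn 2 (Dr Equity, Cr Payables, amount 495): Equity=495 Loans=464 Payables=-959
After txn 3 (Dr Payables, Cr Loans, amount 417): Equity=495 Loans=47 Payables=-542
After txn 4 (Dr Equity, Cr Loans, amount 221): Equity=716 Loans=-174 Payables=-542
After txn 5 (Dr Equity, Cr Payables, amount 485): Equity=1201 Loans=-174 Payables=-1027
After txn 6 (Dr Cash, Cr Equity, amount 36): Cash=36 Equity=1165 Loans=-174 Payables=-1027
After txn 7 (Dr Payables, Cr Loans, amount 60): Cash=36 Equity=1165 Loans=-234 Payables=-967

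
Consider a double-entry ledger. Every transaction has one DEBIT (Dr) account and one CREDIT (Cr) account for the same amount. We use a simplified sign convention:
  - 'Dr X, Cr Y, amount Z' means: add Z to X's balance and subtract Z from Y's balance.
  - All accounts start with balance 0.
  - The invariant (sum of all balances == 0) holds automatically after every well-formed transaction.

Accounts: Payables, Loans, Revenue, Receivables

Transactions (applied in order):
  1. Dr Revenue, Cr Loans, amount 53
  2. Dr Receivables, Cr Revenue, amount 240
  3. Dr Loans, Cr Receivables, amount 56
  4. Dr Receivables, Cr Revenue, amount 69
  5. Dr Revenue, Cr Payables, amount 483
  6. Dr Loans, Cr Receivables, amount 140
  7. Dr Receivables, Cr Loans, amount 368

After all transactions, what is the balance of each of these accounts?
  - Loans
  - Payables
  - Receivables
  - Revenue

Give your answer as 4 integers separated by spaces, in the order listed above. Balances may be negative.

After txn 1 (Dr Revenue, Cr Loans, amount 53): Loans=-53 Revenue=53
After txn 2 (Dr Receivables, Cr Revenue, amount 240): Loans=-53 Receivables=240 Revenue=-187
After txn 3 (Dr Loans, Cr Receivables, amount 56): Loans=3 Receivables=184 Revenue=-187
After txn 4 (Dr Receivables, Cr Revenue, amount 69): Loans=3 Receivables=253 Revenue=-256
After txn 5 (Dr Revenue, Cr Payables, amount 483): Loans=3 Payables=-483 Receivables=253 Revenue=227
After txn 6 (Dr Loans, Cr Receivables, amount 140): Loans=143 Payables=-483 Receivables=113 Revenue=227
After txn 7 (Dr Receivables, Cr Loans, amount 368): Loans=-225 Payables=-483 Receivables=481 Revenue=227

Answer: -225 -483 481 227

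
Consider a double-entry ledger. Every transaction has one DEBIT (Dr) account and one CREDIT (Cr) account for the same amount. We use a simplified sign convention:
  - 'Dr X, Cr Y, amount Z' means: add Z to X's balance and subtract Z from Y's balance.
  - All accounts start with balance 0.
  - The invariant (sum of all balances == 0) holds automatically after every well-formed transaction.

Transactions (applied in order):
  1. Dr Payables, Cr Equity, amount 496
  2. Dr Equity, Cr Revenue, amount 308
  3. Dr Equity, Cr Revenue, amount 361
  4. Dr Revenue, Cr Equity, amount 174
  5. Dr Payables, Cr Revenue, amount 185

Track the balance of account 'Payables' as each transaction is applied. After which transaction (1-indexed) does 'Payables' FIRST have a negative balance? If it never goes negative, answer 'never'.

Answer: never

Derivation:
After txn 1: Payables=496
After txn 2: Payables=496
After txn 3: Payables=496
After txn 4: Payables=496
After txn 5: Payables=681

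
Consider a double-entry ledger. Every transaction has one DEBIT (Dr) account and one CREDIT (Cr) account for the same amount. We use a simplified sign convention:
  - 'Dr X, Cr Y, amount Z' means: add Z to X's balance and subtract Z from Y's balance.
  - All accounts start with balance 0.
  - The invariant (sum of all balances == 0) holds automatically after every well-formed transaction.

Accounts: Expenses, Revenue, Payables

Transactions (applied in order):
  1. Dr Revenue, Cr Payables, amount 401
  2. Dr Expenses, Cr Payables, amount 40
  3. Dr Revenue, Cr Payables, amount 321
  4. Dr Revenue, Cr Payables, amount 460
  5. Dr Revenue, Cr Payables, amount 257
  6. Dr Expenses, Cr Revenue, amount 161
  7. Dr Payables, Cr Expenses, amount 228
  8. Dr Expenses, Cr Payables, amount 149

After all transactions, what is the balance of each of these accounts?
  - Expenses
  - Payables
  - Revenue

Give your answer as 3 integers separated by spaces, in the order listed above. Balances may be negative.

Answer: 122 -1400 1278

Derivation:
After txn 1 (Dr Revenue, Cr Payables, amount 401): Payables=-401 Revenue=401
After txn 2 (Dr Expenses, Cr Payables, amount 40): Expenses=40 Payables=-441 Revenue=401
After txn 3 (Dr Revenue, Cr Payables, amount 321): Expenses=40 Payables=-762 Revenue=722
After txn 4 (Dr Revenue, Cr Payables, amount 460): Expenses=40 Payables=-1222 Revenue=1182
After txn 5 (Dr Revenue, Cr Payables, amount 257): Expenses=40 Payables=-1479 Revenue=1439
After txn 6 (Dr Expenses, Cr Revenue, amount 161): Expenses=201 Payables=-1479 Revenue=1278
After txn 7 (Dr Payables, Cr Expenses, amount 228): Expenses=-27 Payables=-1251 Revenue=1278
After txn 8 (Dr Expenses, Cr Payables, amount 149): Expenses=122 Payables=-1400 Revenue=1278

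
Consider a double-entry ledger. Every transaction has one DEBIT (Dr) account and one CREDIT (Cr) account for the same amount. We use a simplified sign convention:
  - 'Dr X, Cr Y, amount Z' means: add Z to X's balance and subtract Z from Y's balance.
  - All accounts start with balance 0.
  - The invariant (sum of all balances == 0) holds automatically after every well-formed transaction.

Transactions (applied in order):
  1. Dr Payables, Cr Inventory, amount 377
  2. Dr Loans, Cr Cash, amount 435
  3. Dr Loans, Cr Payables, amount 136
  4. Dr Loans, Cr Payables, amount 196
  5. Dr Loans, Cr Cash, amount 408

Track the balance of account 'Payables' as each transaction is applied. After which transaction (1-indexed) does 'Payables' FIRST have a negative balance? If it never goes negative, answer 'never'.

After txn 1: Payables=377
After txn 2: Payables=377
After txn 3: Payables=241
After txn 4: Payables=45
After txn 5: Payables=45

Answer: never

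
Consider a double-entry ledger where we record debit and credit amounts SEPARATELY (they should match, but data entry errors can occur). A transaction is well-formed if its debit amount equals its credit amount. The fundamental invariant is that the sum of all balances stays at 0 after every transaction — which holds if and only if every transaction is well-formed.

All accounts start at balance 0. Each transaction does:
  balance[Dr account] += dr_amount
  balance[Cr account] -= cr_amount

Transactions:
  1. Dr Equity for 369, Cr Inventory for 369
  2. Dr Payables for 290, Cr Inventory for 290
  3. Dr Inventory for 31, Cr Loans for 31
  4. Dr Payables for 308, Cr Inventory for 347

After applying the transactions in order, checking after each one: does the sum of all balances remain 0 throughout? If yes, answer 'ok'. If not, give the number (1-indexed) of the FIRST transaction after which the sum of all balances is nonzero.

Answer: 4

Derivation:
After txn 1: dr=369 cr=369 sum_balances=0
After txn 2: dr=290 cr=290 sum_balances=0
After txn 3: dr=31 cr=31 sum_balances=0
After txn 4: dr=308 cr=347 sum_balances=-39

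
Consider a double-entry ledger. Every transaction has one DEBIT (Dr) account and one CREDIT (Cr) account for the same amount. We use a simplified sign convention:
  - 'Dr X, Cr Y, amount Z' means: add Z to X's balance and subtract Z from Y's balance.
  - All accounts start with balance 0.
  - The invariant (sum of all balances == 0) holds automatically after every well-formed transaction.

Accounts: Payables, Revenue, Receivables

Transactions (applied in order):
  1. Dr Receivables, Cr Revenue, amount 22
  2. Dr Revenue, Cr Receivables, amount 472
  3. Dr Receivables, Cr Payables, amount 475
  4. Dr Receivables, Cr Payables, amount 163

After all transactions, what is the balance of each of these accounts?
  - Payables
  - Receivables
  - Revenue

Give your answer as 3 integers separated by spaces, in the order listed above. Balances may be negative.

After txn 1 (Dr Receivables, Cr Revenue, amount 22): Receivables=22 Revenue=-22
After txn 2 (Dr Revenue, Cr Receivables, amount 472): Receivables=-450 Revenue=450
After txn 3 (Dr Receivables, Cr Payables, amount 475): Payables=-475 Receivables=25 Revenue=450
After txn 4 (Dr Receivables, Cr Payables, amount 163): Payables=-638 Receivables=188 Revenue=450

Answer: -638 188 450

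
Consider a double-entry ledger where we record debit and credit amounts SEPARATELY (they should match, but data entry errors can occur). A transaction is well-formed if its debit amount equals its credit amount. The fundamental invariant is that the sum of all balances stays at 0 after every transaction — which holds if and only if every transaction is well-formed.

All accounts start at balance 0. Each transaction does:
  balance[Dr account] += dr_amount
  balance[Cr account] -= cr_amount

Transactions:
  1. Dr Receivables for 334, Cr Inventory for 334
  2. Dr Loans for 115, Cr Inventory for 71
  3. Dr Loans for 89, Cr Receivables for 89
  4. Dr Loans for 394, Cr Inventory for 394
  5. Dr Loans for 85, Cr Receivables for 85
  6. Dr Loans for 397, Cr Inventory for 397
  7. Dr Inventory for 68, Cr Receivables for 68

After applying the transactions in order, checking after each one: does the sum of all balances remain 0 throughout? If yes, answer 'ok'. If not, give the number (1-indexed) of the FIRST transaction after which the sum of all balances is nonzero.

Answer: 2

Derivation:
After txn 1: dr=334 cr=334 sum_balances=0
After txn 2: dr=115 cr=71 sum_balances=44
After txn 3: dr=89 cr=89 sum_balances=44
After txn 4: dr=394 cr=394 sum_balances=44
After txn 5: dr=85 cr=85 sum_balances=44
After txn 6: dr=397 cr=397 sum_balances=44
After txn 7: dr=68 cr=68 sum_balances=44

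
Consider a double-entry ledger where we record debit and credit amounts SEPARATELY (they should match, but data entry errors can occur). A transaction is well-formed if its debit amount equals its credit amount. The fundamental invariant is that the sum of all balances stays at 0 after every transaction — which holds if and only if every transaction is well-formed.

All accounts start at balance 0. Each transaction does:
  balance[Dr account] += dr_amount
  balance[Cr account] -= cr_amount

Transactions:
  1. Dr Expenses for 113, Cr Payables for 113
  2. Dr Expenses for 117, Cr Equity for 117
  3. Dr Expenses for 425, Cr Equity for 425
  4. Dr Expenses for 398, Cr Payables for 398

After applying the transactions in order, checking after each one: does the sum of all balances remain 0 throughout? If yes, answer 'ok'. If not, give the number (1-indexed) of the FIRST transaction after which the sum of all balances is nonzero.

Answer: ok

Derivation:
After txn 1: dr=113 cr=113 sum_balances=0
After txn 2: dr=117 cr=117 sum_balances=0
After txn 3: dr=425 cr=425 sum_balances=0
After txn 4: dr=398 cr=398 sum_balances=0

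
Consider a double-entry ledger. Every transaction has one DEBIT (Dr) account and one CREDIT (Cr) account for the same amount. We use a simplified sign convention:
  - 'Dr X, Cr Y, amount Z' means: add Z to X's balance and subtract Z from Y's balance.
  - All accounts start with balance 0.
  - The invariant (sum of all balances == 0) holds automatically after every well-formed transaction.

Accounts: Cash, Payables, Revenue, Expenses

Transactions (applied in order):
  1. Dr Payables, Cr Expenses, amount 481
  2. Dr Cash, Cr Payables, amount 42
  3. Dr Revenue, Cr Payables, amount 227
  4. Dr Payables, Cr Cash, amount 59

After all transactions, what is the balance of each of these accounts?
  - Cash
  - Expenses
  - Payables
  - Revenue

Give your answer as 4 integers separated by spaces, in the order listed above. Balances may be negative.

Answer: -17 -481 271 227

Derivation:
After txn 1 (Dr Payables, Cr Expenses, amount 481): Expenses=-481 Payables=481
After txn 2 (Dr Cash, Cr Payables, amount 42): Cash=42 Expenses=-481 Payables=439
After txn 3 (Dr Revenue, Cr Payables, amount 227): Cash=42 Expenses=-481 Payables=212 Revenue=227
After txn 4 (Dr Payables, Cr Cash, amount 59): Cash=-17 Expenses=-481 Payables=271 Revenue=227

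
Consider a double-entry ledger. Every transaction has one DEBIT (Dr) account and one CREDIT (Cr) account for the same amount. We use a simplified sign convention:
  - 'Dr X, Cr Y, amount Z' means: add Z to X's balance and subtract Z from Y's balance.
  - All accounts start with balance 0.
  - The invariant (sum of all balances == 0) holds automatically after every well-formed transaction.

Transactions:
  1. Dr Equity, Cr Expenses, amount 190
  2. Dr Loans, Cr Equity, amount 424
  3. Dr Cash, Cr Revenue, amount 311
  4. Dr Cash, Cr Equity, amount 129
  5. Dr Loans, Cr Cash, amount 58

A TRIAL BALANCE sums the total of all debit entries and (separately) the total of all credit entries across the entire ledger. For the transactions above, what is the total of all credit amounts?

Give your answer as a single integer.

Answer: 1112

Derivation:
Txn 1: credit+=190
Txn 2: credit+=424
Txn 3: credit+=311
Txn 4: credit+=129
Txn 5: credit+=58
Total credits = 1112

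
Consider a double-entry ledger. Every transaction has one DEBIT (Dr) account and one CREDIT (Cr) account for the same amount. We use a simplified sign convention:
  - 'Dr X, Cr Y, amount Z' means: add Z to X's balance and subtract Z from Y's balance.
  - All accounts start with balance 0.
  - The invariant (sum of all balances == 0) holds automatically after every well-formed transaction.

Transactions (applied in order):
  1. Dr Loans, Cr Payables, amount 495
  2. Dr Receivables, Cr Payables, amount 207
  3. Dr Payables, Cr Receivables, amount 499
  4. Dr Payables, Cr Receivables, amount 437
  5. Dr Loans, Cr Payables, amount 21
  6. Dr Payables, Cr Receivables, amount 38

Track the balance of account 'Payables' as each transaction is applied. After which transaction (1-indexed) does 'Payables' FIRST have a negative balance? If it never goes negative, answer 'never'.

After txn 1: Payables=-495

Answer: 1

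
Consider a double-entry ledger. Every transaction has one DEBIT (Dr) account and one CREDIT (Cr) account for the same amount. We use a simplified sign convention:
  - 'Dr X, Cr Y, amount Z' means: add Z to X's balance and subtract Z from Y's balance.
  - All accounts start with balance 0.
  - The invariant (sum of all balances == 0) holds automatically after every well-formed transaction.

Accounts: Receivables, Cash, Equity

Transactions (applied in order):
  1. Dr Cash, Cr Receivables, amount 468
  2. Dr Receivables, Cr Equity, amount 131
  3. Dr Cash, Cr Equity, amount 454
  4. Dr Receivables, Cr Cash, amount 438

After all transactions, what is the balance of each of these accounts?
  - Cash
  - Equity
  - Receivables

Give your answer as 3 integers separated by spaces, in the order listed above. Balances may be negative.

Answer: 484 -585 101

Derivation:
After txn 1 (Dr Cash, Cr Receivables, amount 468): Cash=468 Receivables=-468
After txn 2 (Dr Receivables, Cr Equity, amount 131): Cash=468 Equity=-131 Receivables=-337
After txn 3 (Dr Cash, Cr Equity, amount 454): Cash=922 Equity=-585 Receivables=-337
After txn 4 (Dr Receivables, Cr Cash, amount 438): Cash=484 Equity=-585 Receivables=101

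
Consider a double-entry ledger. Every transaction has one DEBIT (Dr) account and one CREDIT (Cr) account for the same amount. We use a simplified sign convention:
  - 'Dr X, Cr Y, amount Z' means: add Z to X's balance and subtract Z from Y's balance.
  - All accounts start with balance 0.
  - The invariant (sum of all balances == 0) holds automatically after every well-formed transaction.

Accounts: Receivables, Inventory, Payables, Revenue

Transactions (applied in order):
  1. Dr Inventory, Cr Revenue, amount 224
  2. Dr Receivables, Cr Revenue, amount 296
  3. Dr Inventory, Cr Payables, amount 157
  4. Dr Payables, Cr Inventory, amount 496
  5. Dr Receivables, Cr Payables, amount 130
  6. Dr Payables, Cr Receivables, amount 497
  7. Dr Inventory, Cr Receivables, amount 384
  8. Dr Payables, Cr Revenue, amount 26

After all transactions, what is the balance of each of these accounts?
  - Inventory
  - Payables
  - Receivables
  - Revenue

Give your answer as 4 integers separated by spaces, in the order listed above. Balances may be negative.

After txn 1 (Dr Inventory, Cr Revenue, amount 224): Inventory=224 Revenue=-224
After txn 2 (Dr Receivables, Cr Revenue, amount 296): Inventory=224 Receivables=296 Revenue=-520
After txn 3 (Dr Inventory, Cr Payables, amount 157): Inventory=381 Payables=-157 Receivables=296 Revenue=-520
After txn 4 (Dr Payables, Cr Inventory, amount 496): Inventory=-115 Payables=339 Receivables=296 Revenue=-520
After txn 5 (Dr Receivables, Cr Payables, amount 130): Inventory=-115 Payables=209 Receivables=426 Revenue=-520
After txn 6 (Dr Payables, Cr Receivables, amount 497): Inventory=-115 Payables=706 Receivables=-71 Revenue=-520
After txn 7 (Dr Inventory, Cr Receivables, amount 384): Inventory=269 Payables=706 Receivables=-455 Revenue=-520
After txn 8 (Dr Payables, Cr Revenue, amount 26): Inventory=269 Payables=732 Receivables=-455 Revenue=-546

Answer: 269 732 -455 -546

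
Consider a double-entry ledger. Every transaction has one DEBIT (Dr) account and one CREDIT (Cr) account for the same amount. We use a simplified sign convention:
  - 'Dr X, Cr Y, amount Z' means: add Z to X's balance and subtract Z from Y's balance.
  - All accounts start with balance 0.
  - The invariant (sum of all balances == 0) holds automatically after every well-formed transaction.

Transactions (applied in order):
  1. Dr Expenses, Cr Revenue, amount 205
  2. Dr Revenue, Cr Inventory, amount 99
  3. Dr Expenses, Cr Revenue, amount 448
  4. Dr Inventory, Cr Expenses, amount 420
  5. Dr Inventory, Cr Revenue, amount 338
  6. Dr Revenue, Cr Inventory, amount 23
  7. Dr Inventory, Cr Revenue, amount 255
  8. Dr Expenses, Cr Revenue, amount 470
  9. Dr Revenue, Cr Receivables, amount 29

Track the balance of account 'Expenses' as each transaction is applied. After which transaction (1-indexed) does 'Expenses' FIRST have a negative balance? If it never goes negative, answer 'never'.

After txn 1: Expenses=205
After txn 2: Expenses=205
After txn 3: Expenses=653
After txn 4: Expenses=233
After txn 5: Expenses=233
After txn 6: Expenses=233
After txn 7: Expenses=233
After txn 8: Expenses=703
After txn 9: Expenses=703

Answer: never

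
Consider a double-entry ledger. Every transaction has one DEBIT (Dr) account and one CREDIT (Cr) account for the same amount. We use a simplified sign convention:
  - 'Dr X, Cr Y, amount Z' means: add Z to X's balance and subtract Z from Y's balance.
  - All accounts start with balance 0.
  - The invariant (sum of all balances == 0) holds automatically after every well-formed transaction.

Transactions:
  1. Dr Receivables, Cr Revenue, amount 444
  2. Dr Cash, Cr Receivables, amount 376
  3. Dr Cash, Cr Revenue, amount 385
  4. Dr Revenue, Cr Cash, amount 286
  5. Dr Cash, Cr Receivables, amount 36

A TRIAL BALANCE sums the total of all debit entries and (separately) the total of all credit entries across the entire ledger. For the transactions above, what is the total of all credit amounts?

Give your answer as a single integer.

Answer: 1527

Derivation:
Txn 1: credit+=444
Txn 2: credit+=376
Txn 3: credit+=385
Txn 4: credit+=286
Txn 5: credit+=36
Total credits = 1527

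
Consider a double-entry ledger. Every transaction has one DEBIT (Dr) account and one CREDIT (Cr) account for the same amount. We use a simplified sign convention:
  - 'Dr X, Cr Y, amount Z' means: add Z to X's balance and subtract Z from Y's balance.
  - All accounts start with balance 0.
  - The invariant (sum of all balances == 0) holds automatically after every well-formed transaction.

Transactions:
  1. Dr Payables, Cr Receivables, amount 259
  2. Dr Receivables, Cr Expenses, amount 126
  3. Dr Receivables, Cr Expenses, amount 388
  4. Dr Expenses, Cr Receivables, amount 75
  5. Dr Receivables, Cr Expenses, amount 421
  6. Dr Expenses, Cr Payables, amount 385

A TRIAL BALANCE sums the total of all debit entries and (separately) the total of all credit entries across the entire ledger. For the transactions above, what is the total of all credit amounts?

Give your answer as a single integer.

Answer: 1654

Derivation:
Txn 1: credit+=259
Txn 2: credit+=126
Txn 3: credit+=388
Txn 4: credit+=75
Txn 5: credit+=421
Txn 6: credit+=385
Total credits = 1654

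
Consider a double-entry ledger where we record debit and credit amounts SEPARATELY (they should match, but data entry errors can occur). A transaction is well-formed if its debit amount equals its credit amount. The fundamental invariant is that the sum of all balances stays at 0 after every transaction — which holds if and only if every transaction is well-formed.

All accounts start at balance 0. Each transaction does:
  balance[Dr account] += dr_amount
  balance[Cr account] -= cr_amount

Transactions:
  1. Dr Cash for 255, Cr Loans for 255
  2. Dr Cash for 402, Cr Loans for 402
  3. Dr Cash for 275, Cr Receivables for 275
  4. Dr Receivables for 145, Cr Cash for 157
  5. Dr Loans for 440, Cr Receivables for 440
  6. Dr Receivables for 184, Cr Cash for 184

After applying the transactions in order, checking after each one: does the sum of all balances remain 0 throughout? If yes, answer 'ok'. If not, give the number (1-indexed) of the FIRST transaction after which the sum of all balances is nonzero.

After txn 1: dr=255 cr=255 sum_balances=0
After txn 2: dr=402 cr=402 sum_balances=0
After txn 3: dr=275 cr=275 sum_balances=0
After txn 4: dr=145 cr=157 sum_balances=-12
After txn 5: dr=440 cr=440 sum_balances=-12
After txn 6: dr=184 cr=184 sum_balances=-12

Answer: 4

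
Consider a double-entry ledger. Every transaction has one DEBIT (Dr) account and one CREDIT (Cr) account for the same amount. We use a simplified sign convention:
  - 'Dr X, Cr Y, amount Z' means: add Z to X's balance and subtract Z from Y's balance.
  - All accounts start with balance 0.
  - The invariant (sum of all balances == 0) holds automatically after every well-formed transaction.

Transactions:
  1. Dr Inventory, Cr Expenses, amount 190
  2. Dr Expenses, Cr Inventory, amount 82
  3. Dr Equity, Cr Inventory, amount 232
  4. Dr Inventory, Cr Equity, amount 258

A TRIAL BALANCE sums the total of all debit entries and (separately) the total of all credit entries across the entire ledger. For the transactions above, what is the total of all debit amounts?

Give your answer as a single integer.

Answer: 762

Derivation:
Txn 1: debit+=190
Txn 2: debit+=82
Txn 3: debit+=232
Txn 4: debit+=258
Total debits = 762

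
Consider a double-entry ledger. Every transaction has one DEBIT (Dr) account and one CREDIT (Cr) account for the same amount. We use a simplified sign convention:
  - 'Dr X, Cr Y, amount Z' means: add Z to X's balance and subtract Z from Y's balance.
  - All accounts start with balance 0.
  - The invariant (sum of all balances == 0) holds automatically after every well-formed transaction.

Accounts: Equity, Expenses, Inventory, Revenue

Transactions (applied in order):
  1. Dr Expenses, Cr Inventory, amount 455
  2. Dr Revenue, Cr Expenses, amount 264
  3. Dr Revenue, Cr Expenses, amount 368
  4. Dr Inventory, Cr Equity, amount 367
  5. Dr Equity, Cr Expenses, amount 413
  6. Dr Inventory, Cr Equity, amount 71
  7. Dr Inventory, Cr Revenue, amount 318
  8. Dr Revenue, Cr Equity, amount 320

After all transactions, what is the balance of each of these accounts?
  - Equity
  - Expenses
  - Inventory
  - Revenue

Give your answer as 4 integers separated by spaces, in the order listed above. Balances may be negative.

After txn 1 (Dr Expenses, Cr Inventory, amount 455): Expenses=455 Inventory=-455
After txn 2 (Dr Revenue, Cr Expenses, amount 264): Expenses=191 Inventory=-455 Revenue=264
After txn 3 (Dr Revenue, Cr Expenses, amount 368): Expenses=-177 Inventory=-455 Revenue=632
After txn 4 (Dr Inventory, Cr Equity, amount 367): Equity=-367 Expenses=-177 Inventory=-88 Revenue=632
After txn 5 (Dr Equity, Cr Expenses, amount 413): Equity=46 Expenses=-590 Inventory=-88 Revenue=632
After txn 6 (Dr Inventory, Cr Equity, amount 71): Equity=-25 Expenses=-590 Inventory=-17 Revenue=632
After txn 7 (Dr Inventory, Cr Revenue, amount 318): Equity=-25 Expenses=-590 Inventory=301 Revenue=314
After txn 8 (Dr Revenue, Cr Equity, amount 320): Equity=-345 Expenses=-590 Inventory=301 Revenue=634

Answer: -345 -590 301 634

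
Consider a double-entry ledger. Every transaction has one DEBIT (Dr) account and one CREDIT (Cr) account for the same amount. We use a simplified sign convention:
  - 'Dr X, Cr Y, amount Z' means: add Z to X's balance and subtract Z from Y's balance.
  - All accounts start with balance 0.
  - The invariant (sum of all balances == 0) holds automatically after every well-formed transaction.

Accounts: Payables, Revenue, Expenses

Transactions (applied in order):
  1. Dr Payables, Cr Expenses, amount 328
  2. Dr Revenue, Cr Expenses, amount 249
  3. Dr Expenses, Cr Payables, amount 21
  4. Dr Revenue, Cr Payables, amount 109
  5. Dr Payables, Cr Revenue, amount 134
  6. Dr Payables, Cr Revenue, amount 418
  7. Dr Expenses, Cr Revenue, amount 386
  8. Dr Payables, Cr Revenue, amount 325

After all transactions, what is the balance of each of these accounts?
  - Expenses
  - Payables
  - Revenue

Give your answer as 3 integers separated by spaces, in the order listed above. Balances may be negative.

Answer: -170 1075 -905

Derivation:
After txn 1 (Dr Payables, Cr Expenses, amount 328): Expenses=-328 Payables=328
After txn 2 (Dr Revenue, Cr Expenses, amount 249): Expenses=-577 Payables=328 Revenue=249
After txn 3 (Dr Expenses, Cr Payables, amount 21): Expenses=-556 Payables=307 Revenue=249
After txn 4 (Dr Revenue, Cr Payables, amount 109): Expenses=-556 Payables=198 Revenue=358
After txn 5 (Dr Payables, Cr Revenue, amount 134): Expenses=-556 Payables=332 Revenue=224
After txn 6 (Dr Payables, Cr Revenue, amount 418): Expenses=-556 Payables=750 Revenue=-194
After txn 7 (Dr Expenses, Cr Revenue, amount 386): Expenses=-170 Payables=750 Revenue=-580
After txn 8 (Dr Payables, Cr Revenue, amount 325): Expenses=-170 Payables=1075 Revenue=-905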